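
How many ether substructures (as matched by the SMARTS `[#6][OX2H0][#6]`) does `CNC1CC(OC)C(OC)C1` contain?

2

[#6][OX2H0][#6] is the SMARTS for an ether: an aliphatic oxygen bridging two carbons with no H on the oxygen.
The molecule carries 2 separate instances of a methoxy ether (-OCH3) meeting every constraint; each maps to a distinct set of atoms, giving 2 matches.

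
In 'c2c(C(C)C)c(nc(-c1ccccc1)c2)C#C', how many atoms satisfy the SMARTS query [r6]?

12

Check the 17 heavy atoms by environment: 1× n (aromatic, in 6-ring) → match; 11× c (aromatic, in 6-ring) → match; 5× C (acyclic) → no.
Summing the matching environments: 1 + 11 = 12 matching atoms.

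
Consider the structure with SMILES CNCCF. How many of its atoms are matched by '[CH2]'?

2

The query [CH2] means: aliphatic carbon with exactly two hydrogens.
Check the 5 heavy atoms by environment: 2× C (H2) → match; 1× N (H1) → no; 1× C (H3) → no; 1× F (H0) → no.
That gives 2 matching atoms.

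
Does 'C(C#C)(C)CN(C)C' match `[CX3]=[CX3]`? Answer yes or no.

No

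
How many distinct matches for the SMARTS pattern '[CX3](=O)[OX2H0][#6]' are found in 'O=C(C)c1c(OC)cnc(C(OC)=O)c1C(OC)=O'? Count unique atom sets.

2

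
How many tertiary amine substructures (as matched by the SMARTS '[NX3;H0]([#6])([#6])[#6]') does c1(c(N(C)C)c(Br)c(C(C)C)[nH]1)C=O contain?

1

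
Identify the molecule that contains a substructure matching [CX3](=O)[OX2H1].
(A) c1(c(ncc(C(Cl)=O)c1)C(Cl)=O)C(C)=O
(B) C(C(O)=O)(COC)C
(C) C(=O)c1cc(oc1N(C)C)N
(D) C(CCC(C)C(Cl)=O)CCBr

B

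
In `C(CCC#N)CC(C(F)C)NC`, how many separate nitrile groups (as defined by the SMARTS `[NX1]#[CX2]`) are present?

1

[NX1]#[CX2] is the SMARTS for a nitrile: a nitrogen triple-bonded to a two-connected carbon.
Exactly one fragment in the molecule meets all constraints, giving 1 match.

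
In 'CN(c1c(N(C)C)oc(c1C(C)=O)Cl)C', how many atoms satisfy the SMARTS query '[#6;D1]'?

5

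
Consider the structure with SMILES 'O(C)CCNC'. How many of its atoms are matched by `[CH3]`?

The query [CH3] means: aliphatic carbon with exactly three hydrogens.
Check the 6 heavy atoms by environment: 2× C (H2) → no; 1× N (H1) → no; 2× C (H3) → match; 1× O (H0) → no.
That gives 2 matching atoms.

2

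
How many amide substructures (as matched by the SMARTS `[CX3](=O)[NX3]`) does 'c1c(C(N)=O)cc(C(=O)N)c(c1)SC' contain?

2

[CX3](=O)[NX3] is the SMARTS for an amide: a carbonyl carbon bonded to a trivalent nitrogen.
The molecule carries 2 separate instances of a primary amide (-C(=O)NH2) meeting every constraint; each maps to a distinct set of atoms, giving 2 matches.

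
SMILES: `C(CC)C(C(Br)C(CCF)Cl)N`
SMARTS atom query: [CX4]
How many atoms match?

8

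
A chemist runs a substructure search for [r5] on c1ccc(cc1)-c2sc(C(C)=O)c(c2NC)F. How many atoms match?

The query [r5] means: r5 matches atoms in a five-membered ring.
Check the 17 heavy atoms by environment: 1× s (aromatic, in 5-ring) → match; 4× c (aromatic, in 5-ring) → match; 1× N (acyclic) → no; 3× C (acyclic) → no; 1× F (acyclic) → no; 1× O (acyclic) → no; 6× c (aromatic, in 6-ring) → no.
Summing the matching environments: 1 + 4 = 5 matching atoms.

5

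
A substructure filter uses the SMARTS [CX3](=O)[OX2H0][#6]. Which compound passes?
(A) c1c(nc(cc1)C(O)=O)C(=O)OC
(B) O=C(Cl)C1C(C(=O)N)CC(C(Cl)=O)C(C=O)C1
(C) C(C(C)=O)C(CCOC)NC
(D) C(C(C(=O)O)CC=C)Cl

A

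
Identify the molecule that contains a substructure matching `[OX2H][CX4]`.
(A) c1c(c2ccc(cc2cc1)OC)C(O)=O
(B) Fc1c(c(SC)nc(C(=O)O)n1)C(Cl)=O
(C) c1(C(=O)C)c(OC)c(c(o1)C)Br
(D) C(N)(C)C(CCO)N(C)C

D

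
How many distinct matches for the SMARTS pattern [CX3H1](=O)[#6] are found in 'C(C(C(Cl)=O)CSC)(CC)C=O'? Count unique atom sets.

[CX3H1](=O)[#6] is the SMARTS for an aldehyde: an sp2 carbon with one H, double-bonded to O and single-bonded to carbon.
Exactly one fragment in the molecule meets all constraints, giving 1 match.

1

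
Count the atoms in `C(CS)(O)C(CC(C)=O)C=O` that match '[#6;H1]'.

The query [#6;H1] means: any carbon bearing exactly one hydrogen.
Check the 11 heavy atoms by environment: 2× C (H2) → no; 3× C (H1) → match; 2× O (H0) → no; 1× S (H1) → no; 1× C (H0) → no; 1× C (H3) → no; 1× O (H1) → no.
That gives 3 matching atoms.

3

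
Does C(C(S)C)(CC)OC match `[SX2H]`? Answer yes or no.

Yes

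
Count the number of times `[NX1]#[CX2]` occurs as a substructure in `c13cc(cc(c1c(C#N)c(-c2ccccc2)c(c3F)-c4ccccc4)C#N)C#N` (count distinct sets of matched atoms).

[NX1]#[CX2] is the SMARTS for a nitrile: a nitrogen triple-bonded to a two-connected carbon.
The molecule carries 3 separate instances of a nitrile (-C#N) meeting every constraint; each maps to a distinct set of atoms, giving 3 matches.

3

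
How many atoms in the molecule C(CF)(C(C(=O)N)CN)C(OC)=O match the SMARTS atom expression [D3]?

4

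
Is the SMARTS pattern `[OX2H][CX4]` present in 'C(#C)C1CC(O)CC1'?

Yes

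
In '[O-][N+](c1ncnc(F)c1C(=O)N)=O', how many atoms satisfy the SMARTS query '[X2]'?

2

The query [X2] means: any atom with exactly two total connections (bonds + H).
Check the 13 heavy atoms by environment: 2× n (aromatic, X2) → match; 4× c (aromatic, X3) → no; 1× C (X3) → no; 2× O (X1) → no; 1× N (X3) → no; 1× N (charge +1, X3) → no; 1× O (charge -1, X1) → no; 1× F (X1) → no.
That gives 2 matching atoms.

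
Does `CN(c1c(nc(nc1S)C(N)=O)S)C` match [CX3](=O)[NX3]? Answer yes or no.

The pattern [CX3](=O)[NX3] describes a carbonyl carbon bonded to a trivalent nitrogen — an amide.
The molecule carries a primary amide (-C(=O)NH2), whose atoms satisfy every constraint of the query, so the pattern matches.

Yes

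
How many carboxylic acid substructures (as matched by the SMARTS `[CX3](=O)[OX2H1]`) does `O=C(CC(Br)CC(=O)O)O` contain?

2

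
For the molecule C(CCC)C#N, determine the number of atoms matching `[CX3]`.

The query [CX3] means: C with X3: aliphatic carbon with exactly 3 total connections.
Check the 6 heavy atoms by environment: 4× C (X4) → no; 1× C (X2) → no; 1× N (X1) → no.
No environment satisfies the query, so 0 matching atoms.

0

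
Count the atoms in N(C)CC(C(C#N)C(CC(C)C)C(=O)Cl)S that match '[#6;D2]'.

3

The query [#6;D2] means: any carbon bonded to exactly two heavy atoms.
Check the 16 heavy atoms by environment: 3× C (D2) → match; 5× C (D3) → no; 1× N (D1) → no; 3× C (D1) → no; 1× N (D2) → no; 1× O (D1) → no; 1× Cl (D1) → no; 1× S (D1) → no.
That gives 3 matching atoms.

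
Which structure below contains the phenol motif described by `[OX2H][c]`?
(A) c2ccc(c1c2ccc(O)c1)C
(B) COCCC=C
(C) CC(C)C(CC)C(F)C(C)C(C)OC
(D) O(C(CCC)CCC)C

A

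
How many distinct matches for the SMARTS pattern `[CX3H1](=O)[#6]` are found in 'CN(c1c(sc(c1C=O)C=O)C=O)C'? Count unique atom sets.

3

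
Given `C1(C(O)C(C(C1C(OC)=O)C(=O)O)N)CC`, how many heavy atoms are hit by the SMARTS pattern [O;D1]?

Check the 16 heavy atoms by environment: 7× C (D3) → no; 1× C (D2) → no; 2× C (D1) → no; 1× N (D1) → no; 4× O (D1) → match; 1× O (D2) → no.
That gives 4 matching atoms.

4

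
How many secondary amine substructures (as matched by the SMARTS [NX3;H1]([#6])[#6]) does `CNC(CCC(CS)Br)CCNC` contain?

2

[NX3;H1]([#6])[#6] is the SMARTS for a secondary amine: a trivalent nitrogen with one H, bonded to two carbons.
The molecule carries 2 separate instances of an N-methylamino group (-NHCH3) meeting every constraint; each maps to a distinct set of atoms, giving 2 matches.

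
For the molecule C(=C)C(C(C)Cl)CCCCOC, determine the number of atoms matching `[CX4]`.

The query [CX4] means: C with X4: aliphatic carbon with exactly 4 total connections (bonds + H).
Check the 12 heavy atoms by environment: 8× C (X4) → match; 2× C (X3) → no; 1× Cl (X1) → no; 1× O (X2) → no.
That gives 8 matching atoms.

8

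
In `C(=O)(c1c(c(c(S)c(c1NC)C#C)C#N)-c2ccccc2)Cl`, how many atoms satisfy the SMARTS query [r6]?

12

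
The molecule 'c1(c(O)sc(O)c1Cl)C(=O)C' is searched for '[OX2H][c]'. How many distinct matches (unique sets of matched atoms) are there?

2

[OX2H][c] is the SMARTS for a phenol: a hydroxyl oxygen attached to an aromatic carbon.
The molecule carries 2 separate instances of a hydroxyl group (-OH) meeting every constraint; each maps to a distinct set of atoms, giving 2 matches.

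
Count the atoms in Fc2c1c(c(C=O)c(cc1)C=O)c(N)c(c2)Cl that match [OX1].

2

Check the 17 heavy atoms by environment: 10× c (aromatic, X3) → no; 1× Cl (X1) → no; 2× C (X3) → no; 2× O (X1) → match; 1× N (X3) → no; 1× F (X1) → no.
That gives 2 matching atoms.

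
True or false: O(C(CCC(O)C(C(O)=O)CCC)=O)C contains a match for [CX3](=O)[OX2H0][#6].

True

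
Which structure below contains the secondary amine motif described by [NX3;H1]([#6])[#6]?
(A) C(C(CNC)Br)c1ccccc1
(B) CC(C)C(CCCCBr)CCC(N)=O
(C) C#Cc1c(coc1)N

[NX3;H1]([#6])[#6] describes a trivalent nitrogen with one H, bonded to two carbons (a secondary amine).
(A) contains an N-methylamino group (-NHCH3), which satisfies every atom and bond constraint.
(B) has a primary amide (-C(=O)NH2) but the -C(=O)NH2 nitrogen has H2, not H1.
(C) has a primary amino group (-NH2) but the nitrogen has H2 and only one carbon neighbour.
So the answer is (A).

A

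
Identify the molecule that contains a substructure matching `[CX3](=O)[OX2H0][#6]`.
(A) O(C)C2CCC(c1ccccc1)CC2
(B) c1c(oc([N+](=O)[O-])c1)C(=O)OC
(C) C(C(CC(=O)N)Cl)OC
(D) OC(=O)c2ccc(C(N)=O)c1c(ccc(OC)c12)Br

B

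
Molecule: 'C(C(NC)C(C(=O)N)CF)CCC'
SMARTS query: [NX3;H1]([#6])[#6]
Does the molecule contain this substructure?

The pattern [NX3;H1]([#6])[#6] describes a trivalent nitrogen with one H, bonded to two carbons — a secondary amine.
The molecule carries an N-methylamino group (-NHCH3), whose atoms satisfy every constraint of the query, so the pattern matches.

Yes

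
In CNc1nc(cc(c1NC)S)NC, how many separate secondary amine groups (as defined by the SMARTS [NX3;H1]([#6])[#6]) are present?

[NX3;H1]([#6])[#6] is the SMARTS for a secondary amine: a trivalent nitrogen with one H, bonded to two carbons.
The molecule carries 3 separate instances of an N-methylamino group (-NHCH3) meeting every constraint; each maps to a distinct set of atoms, giving 3 matches.

3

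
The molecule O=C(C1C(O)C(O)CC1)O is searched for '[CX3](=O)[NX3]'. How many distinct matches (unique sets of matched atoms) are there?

0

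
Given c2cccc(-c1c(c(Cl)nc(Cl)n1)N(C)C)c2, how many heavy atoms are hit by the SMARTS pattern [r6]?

12

Check the 17 heavy atoms by environment: 2× n (aromatic, in 6-ring) → match; 10× c (aromatic, in 6-ring) → match; 1× N (acyclic) → no; 2× C (acyclic) → no; 2× Cl (acyclic) → no.
Summing the matching environments: 2 + 10 = 12 matching atoms.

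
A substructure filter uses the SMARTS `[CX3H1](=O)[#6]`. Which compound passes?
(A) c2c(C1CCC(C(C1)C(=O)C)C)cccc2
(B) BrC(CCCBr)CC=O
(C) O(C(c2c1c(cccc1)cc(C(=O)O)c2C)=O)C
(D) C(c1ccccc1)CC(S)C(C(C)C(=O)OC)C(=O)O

B

[CX3H1](=O)[#6] describes an sp2 carbon with one H, double-bonded to O and single-bonded to carbon (an aldehyde).
(A) has an acetyl/ketone group (-C(=O)CH3) but the carbonyl carbon has H0 (two carbon neighbours), not H1.
(B) contains an aldehyde (-CHO), which satisfies every atom and bond constraint.
(C) has a carboxylic acid group (-C(=O)OH) but the carbonyl carbon has H0 and is bonded to O, not H1.
(D) has a carboxylic acid group (-C(=O)OH) but the carbonyl carbon has H0 and is bonded to O, not H1.
So the answer is (B).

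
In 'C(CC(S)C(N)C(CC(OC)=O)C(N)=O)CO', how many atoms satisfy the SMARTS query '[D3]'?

Check the 17 heavy atoms by environment: 4× C (D2) → no; 5× C (D3) → match; 3× O (D1) → no; 1× O (D2) → no; 1× C (D1) → no; 2× N (D1) → no; 1× S (D1) → no.
That gives 5 matching atoms.

5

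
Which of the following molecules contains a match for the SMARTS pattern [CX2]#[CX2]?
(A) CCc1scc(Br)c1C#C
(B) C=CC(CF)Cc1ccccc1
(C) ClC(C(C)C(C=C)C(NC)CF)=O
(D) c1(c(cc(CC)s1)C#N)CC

A

[CX2]#[CX2] describes a carbon-carbon triple bond (an alkyne).
(A) contains an ethynyl group (-C#CH), which satisfies every atom and bond constraint.
(B) has a vinyl group (-CH=CH2) but the C=C is a double bond; both carbons are CX3, not CX2.
(C) has a vinyl group (-CH=CH2) but the C=C is a double bond; both carbons are CX3, not CX2.
(D) has a nitrile (-C#N) but the triple bond is C#N, not C#C.
So the answer is (A).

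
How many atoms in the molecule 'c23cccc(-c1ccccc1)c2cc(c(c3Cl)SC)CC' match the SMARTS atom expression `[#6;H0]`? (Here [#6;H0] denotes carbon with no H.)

Check the 21 heavy atoms by environment: 7× c (aromatic, H0) → match; 9× c (aromatic, H1) → no; 1× C (H2) → no; 2× C (H3) → no; 1× S (H0) → no; 1× Cl (H0) → no.
That gives 7 matching atoms.

7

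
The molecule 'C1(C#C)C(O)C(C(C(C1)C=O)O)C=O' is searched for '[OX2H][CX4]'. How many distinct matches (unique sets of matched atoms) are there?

2

[OX2H][CX4] is the SMARTS for an aliphatic alcohol: a hydroxyl oxygen bound to an sp3 (X4) carbon.
The molecule carries 2 separate instances of a hydroxyl group (-OH) meeting every constraint; each maps to a distinct set of atoms, giving 2 matches.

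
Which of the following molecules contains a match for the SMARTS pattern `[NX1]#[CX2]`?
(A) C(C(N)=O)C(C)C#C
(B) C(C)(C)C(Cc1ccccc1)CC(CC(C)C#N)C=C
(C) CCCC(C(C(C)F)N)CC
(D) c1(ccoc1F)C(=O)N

[NX1]#[CX2] describes a nitrogen triple-bonded to a two-connected carbon (a nitrile).
(A) has a primary amide (-C(=O)NH2) but the nitrogen is NX3, not NX1.
(B) contains a nitrile (-C#N), which satisfies every atom and bond constraint.
(C) has a primary amino group (-NH2) but the nitrogen is NX3 (three connections), not NX1 triple-bonded.
(D) has a primary amide (-C(=O)NH2) but the nitrogen is NX3, not NX1.
So the answer is (B).

B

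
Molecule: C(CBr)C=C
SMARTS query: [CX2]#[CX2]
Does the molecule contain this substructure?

No

The pattern [CX2]#[CX2] describes a carbon-carbon triple bond — an alkyne.
The closest candidate here is a vinyl group (-CH=CH2), but the C=C is a double bond; both carbons are CX3, not CX2. No other fragment satisfies the full query, so there is no match.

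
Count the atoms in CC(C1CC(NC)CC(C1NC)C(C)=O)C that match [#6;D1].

5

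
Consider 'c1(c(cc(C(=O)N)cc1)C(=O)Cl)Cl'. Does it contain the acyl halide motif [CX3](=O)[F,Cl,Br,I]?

Yes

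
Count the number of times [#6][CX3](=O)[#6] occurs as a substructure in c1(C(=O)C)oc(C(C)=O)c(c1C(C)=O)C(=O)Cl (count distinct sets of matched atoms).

[#6][CX3](=O)[#6] is the SMARTS for a ketone: a carbonyl carbon (no H) flanked by two carbons.
The molecule carries 3 separate instances of an acetyl/ketone group (-C(=O)CH3) meeting every constraint; each maps to a distinct set of atoms, giving 3 matches.

3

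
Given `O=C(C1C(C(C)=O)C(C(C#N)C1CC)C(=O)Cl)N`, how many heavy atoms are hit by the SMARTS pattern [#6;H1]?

5

The query [#6;H1] means: any carbon bearing exactly one hydrogen.
Check the 18 heavy atoms by environment: 5× C (H1) → match; 4× C (H0) → no; 3× O (H0) → no; 1× N (H2) → no; 1× N (H0) → no; 1× C (H2) → no; 2× C (H3) → no; 1× Cl (H0) → no.
That gives 5 matching atoms.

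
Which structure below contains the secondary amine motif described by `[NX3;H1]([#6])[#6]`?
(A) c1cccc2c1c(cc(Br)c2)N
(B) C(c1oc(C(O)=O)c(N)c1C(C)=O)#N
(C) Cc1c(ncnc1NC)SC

C

[NX3;H1]([#6])[#6] describes a trivalent nitrogen with one H, bonded to two carbons (a secondary amine).
(A) has a primary amino group (-NH2) but the nitrogen has H2 and only one carbon neighbour.
(B) has a primary amino group (-NH2) but the nitrogen has H2 and only one carbon neighbour.
(C) contains an N-methylamino group (-NHCH3), which satisfies every atom and bond constraint.
So the answer is (C).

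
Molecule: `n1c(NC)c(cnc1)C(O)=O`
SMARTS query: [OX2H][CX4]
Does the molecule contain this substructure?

No

The pattern [OX2H][CX4] describes a hydroxyl oxygen bound to an sp3 (X4) carbon — an aliphatic alcohol.
The closest candidate here is a carboxylic acid group (-C(=O)OH), but the -OH is on a CX3 carbonyl carbon, not a CX4 carbon. No other fragment satisfies the full query, so there is no match.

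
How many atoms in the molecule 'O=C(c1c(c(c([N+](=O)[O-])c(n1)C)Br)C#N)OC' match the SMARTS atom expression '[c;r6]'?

5

The query [c;r6] means: aromatic carbon that belongs to a six-membered ring.
Check the 17 heavy atoms by environment: 1× n (aromatic, in 6-ring) → no; 5× c (aromatic, in 6-ring) → match; 4× C (acyclic) → no; 3× O (acyclic) → no; 1× Br (acyclic) → no; 1× N (acyclic) → no; 1× N (charge +1, acyclic) → no; 1× O (charge -1, acyclic) → no.
That gives 5 matching atoms.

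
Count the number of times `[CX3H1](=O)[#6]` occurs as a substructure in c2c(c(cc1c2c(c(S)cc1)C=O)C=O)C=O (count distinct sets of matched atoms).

[CX3H1](=O)[#6] is the SMARTS for an aldehyde: an sp2 carbon with one H, double-bonded to O and single-bonded to carbon.
The molecule carries 3 separate instances of an aldehyde (-CHO) meeting every constraint; each maps to a distinct set of atoms, giving 3 matches.

3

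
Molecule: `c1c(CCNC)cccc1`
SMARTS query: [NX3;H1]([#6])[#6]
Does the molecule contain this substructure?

The pattern [NX3;H1]([#6])[#6] describes a trivalent nitrogen with one H, bonded to two carbons — a secondary amine.
The molecule carries an N-methylamino group (-NHCH3), whose atoms satisfy every constraint of the query, so the pattern matches.

Yes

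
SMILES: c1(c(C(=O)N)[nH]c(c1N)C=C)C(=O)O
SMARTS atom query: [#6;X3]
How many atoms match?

The query [#6;X3] means: any carbon (aromatic or not) with three total connections.
Check the 14 heavy atoms by environment: 1× n (aromatic, X3) → no; 4× c (aromatic, X3) → match; 2× N (X3) → no; 4× C (X3) → match; 2× O (X1) → no; 1× O (X2) → no.
Summing the matching environments: 4 + 4 = 8 matching atoms.

8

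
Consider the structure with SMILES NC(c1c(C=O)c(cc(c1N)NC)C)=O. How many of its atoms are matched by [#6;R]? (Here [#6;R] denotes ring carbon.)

6

The query [#6;R] means: carbon that is part of a ring.
Check the 15 heavy atoms by environment: 6× c (aromatic, in 6-ring) → match; 4× C (acyclic) → no; 3× N (acyclic) → no; 2× O (acyclic) → no.
That gives 6 matching atoms.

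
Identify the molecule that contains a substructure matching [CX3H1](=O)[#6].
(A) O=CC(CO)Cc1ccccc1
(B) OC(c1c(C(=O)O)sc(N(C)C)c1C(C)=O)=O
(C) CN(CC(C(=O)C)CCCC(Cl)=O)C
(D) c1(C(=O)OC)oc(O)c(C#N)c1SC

A

[CX3H1](=O)[#6] describes an sp2 carbon with one H, double-bonded to O and single-bonded to carbon (an aldehyde).
(A) contains an aldehyde (-CHO), which satisfies every atom and bond constraint.
(B) has a carboxylic acid group (-C(=O)OH) but the carbonyl carbon has H0 and is bonded to O, not H1.
(C) has an acetyl/ketone group (-C(=O)CH3) but the carbonyl carbon has H0 (two carbon neighbours), not H1.
(D) has a methyl-ester group (-C(=O)OCH3) but the carbonyl carbon has H0, not H1.
So the answer is (A).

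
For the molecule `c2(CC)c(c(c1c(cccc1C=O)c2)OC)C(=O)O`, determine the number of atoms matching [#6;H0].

7

The query [#6;H0] means: any carbon with no attached hydrogen.
Check the 19 heavy atoms by environment: 6× c (aromatic, H0) → match; 4× c (aromatic, H1) → no; 3× O (H0) → no; 2× C (H3) → no; 1× C (H0) → match; 1× O (H1) → no; 1× C (H1) → no; 1× C (H2) → no.
Summing the matching environments: 6 + 1 = 7 matching atoms.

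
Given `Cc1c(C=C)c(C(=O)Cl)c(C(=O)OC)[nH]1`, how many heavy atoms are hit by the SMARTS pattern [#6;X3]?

8

The query [#6;X3] means: any carbon (aromatic or not) with three total connections.
Check the 15 heavy atoms by environment: 1× n (aromatic, X3) → no; 4× c (aromatic, X3) → match; 4× C (X3) → match; 2× O (X1) → no; 1× O (X2) → no; 2× C (X4) → no; 1× Cl (X1) → no.
Summing the matching environments: 4 + 4 = 8 matching atoms.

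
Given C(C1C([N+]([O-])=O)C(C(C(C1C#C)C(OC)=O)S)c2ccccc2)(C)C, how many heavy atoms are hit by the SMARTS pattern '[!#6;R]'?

Check the 25 heavy atoms by environment: 6× C (in 6-ring) → no; 1× N (charge +1, acyclic) → no; 1× O (charge -1, acyclic) → no; 3× O (acyclic) → no; 7× C (acyclic) → no; 6× c (aromatic, in 6-ring) → no; 1× S (acyclic) → no.
No environment satisfies the query, so 0 matching atoms.

0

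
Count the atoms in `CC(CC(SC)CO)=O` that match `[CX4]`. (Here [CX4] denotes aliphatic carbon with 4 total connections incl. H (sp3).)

5

The query [CX4] means: C with X4: aliphatic carbon with exactly 4 total connections (bonds + H).
Check the 9 heavy atoms by environment: 5× C (X4) → match; 1× S (X2) → no; 1× O (X2) → no; 1× C (X3) → no; 1× O (X1) → no.
That gives 5 matching atoms.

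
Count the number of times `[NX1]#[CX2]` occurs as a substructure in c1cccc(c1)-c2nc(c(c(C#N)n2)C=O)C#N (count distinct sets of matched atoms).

2

[NX1]#[CX2] is the SMARTS for a nitrile: a nitrogen triple-bonded to a two-connected carbon.
The molecule carries 2 separate instances of a nitrile (-C#N) meeting every constraint; each maps to a distinct set of atoms, giving 2 matches.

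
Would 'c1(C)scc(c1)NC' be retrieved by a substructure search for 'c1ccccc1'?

No

The pattern c1ccccc1 describes six aromatic carbons in a ring — a benzene ring.
The closest candidate here is a methyl group (-CH3), but no six-membered all-carbon aromatic ring is present. No other fragment satisfies the full query, so there is no match.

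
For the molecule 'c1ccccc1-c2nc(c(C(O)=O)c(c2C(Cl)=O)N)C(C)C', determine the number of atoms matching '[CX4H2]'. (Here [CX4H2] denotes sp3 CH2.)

The query [CX4H2] means: sp3 carbon (X4) with exactly two hydrogens.
Check the 22 heavy atoms by environment: 1× n (aromatic, H0, X2) → no; 6× c (aromatic, H0, X3) → no; 1× C (H1, X4) → no; 2× C (H3, X4) → no; 5× c (aromatic, H1, X3) → no; 2× C (H0, X3) → no; 2× O (H0, X1) → no; 1× Cl (H0, X1) → no; 1× O (H1, X2) → no; 1× N (H2, X3) → no.
No environment satisfies the query, so 0 matching atoms.

0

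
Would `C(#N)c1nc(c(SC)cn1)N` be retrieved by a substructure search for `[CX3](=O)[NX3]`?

No

The pattern [CX3](=O)[NX3] describes a carbonyl carbon bonded to a trivalent nitrogen — an amide.
The closest candidate here is a primary amino group (-NH2), but the -NH2 is not attached to a carbonyl carbon. No other fragment satisfies the full query, so there is no match.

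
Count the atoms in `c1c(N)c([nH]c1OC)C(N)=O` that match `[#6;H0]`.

4

Check the 11 heavy atoms by environment: 1× n (aromatic, H1) → no; 3× c (aromatic, H0) → match; 1× c (aromatic, H1) → no; 1× C (H0) → match; 2× O (H0) → no; 2× N (H2) → no; 1× C (H3) → no.
Summing the matching environments: 3 + 1 = 4 matching atoms.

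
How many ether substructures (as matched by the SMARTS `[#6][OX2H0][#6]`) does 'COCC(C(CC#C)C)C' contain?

[#6][OX2H0][#6] is the SMARTS for an ether: an aliphatic oxygen bridging two carbons with no H on the oxygen.
Exactly one fragment in the molecule meets all constraints, giving 1 match.

1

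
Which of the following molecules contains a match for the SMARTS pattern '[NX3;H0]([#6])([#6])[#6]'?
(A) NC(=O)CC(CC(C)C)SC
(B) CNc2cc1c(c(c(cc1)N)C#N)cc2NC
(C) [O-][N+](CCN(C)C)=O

C

[NX3;H0]([#6])([#6])[#6] describes a trivalent nitrogen with no H, bonded to three carbons (a tertiary amine).
(A) has a primary amide (-C(=O)NH2) but the amide nitrogen has H2 and only one carbon neighbour.
(B) has an N-methylamino group (-NHCH3) but the nitrogen still has one H (H1), not H0.
(C) contains a dimethylamino group (-N(CH3)2), which satisfies every atom and bond constraint.
So the answer is (C).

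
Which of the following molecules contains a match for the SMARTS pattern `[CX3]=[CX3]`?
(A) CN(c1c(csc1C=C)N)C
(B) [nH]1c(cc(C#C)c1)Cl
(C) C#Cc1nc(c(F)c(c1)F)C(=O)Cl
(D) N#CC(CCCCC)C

[CX3]=[CX3] describes a non-aromatic C=C double bond between two sp2 carbons (an alkene).
(A) contains a vinyl group (-CH=CH2), which satisfies every atom and bond constraint.
(B) has an ethynyl group (-C#CH) but the C-C bond is a triple bond, not a double bond.
(C) has an ethynyl group (-C#CH) but the C-C bond is a triple bond, not a double bond.
(D) has an ethyl group (-CH2CH3) but its C-C bond is a single bond between CX4 carbons, not CX3=CX3.
So the answer is (A).

A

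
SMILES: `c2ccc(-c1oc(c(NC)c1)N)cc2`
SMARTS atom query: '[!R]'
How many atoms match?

Check the 14 heavy atoms by environment: 1× o (aromatic, in 5-ring) → no; 4× c (aromatic, in 5-ring) → no; 6× c (aromatic, in 6-ring) → no; 2× N (acyclic) → match; 1× C (acyclic) → match.
Summing the matching environments: 2 + 1 = 3 matching atoms.

3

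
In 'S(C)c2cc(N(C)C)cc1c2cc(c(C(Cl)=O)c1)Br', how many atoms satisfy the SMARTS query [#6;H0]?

7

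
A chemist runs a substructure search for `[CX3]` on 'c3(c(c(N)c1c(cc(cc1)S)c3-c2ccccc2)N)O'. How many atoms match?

The query [CX3] means: C with X3: aliphatic carbon with exactly 3 total connections.
Check the 20 heavy atoms by environment: 16× c (aromatic, X3) → no; 2× N (X3) → no; 1× S (X2) → no; 1× O (X2) → no.
No environment satisfies the query, so 0 matching atoms.

0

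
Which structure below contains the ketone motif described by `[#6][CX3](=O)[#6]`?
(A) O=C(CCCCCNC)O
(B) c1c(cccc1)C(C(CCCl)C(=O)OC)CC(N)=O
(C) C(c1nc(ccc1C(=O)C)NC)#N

C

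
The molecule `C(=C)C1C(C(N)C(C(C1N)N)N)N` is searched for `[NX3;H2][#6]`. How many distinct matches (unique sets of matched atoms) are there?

[NX3;H2][#6] is the SMARTS for a primary amine: a trivalent nitrogen with two H attached to carbon.
The molecule carries 5 separate instances of a primary amino group (-NH2) meeting every constraint; each maps to a distinct set of atoms, giving 5 matches.

5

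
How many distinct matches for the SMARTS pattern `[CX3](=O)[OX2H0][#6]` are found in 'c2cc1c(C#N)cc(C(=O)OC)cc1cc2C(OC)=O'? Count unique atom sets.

[CX3](=O)[OX2H0][#6] is the SMARTS for an ester: a carbonyl carbon bonded to an oxygen that is itself bonded to carbon (no H on that O).
The molecule carries 2 separate instances of a methyl-ester group (-C(=O)OCH3) meeting every constraint; each maps to a distinct set of atoms, giving 2 matches.

2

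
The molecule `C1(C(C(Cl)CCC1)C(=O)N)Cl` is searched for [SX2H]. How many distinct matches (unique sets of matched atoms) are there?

[SX2H] is the SMARTS for a thiol: an aliphatic sulfur with two connections, one being H.
No fragment in the molecule satisfies every constraint, giving 0 matches.

0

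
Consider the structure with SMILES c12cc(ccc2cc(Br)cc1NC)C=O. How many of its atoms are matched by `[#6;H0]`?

The query [#6;H0] means: any carbon with no attached hydrogen.
Check the 15 heavy atoms by environment: 5× c (aromatic, H0) → match; 5× c (aromatic, H1) → no; 1× Br (H0) → no; 1× N (H1) → no; 1× C (H3) → no; 1× C (H1) → no; 1× O (H0) → no.
That gives 5 matching atoms.

5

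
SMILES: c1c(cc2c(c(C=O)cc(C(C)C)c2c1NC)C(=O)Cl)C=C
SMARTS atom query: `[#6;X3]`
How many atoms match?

14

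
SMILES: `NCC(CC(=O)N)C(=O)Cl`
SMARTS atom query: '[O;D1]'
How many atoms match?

The query [O;D1] means: aliphatic oxygen bonded to exactly one heavy atom.
Check the 10 heavy atoms by environment: 2× C (D2) → no; 3× C (D3) → no; 2× N (D1) → no; 2× O (D1) → match; 1× Cl (D1) → no.
That gives 2 matching atoms.

2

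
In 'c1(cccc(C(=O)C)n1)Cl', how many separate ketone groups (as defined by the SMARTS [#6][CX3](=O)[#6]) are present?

[#6][CX3](=O)[#6] is the SMARTS for a ketone: a carbonyl carbon (no H) flanked by two carbons.
Exactly one fragment in the molecule meets all constraints, giving 1 match.

1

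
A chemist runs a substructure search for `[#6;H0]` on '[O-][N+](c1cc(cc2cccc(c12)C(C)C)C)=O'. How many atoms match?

5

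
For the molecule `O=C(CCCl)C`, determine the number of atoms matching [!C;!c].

2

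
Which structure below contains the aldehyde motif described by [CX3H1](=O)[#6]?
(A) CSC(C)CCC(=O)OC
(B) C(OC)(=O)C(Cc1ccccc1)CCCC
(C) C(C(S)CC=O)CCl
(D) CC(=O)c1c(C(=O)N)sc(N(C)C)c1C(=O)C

[CX3H1](=O)[#6] describes an sp2 carbon with one H, double-bonded to O and single-bonded to carbon (an aldehyde).
(A) has a methyl-ester group (-C(=O)OCH3) but the carbonyl carbon has H0, not H1.
(B) has a methyl-ester group (-C(=O)OCH3) but the carbonyl carbon has H0, not H1.
(C) contains an aldehyde (-CHO), which satisfies every atom and bond constraint.
(D) has an acetyl/ketone group (-C(=O)CH3) but the carbonyl carbon has H0 (two carbon neighbours), not H1.
So the answer is (C).

C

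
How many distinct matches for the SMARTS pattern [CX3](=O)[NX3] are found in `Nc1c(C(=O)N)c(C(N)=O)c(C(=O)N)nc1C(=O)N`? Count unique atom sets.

[CX3](=O)[NX3] is the SMARTS for an amide: a carbonyl carbon bonded to a trivalent nitrogen.
The molecule carries 4 separate instances of a primary amide (-C(=O)NH2) meeting every constraint; each maps to a distinct set of atoms, giving 4 matches.

4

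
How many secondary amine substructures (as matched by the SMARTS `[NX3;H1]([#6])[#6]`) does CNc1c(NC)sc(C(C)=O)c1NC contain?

3

[NX3;H1]([#6])[#6] is the SMARTS for a secondary amine: a trivalent nitrogen with one H, bonded to two carbons.
The molecule carries 3 separate instances of an N-methylamino group (-NHCH3) meeting every constraint; each maps to a distinct set of atoms, giving 3 matches.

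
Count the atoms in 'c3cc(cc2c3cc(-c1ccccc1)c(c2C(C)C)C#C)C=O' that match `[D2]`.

The query [D2] means: atom with exactly two heavy-atom neighbours.
Check the 23 heavy atoms by environment: 7× c (aromatic, D3) → no; 9× c (aromatic, D2) → match; 2× C (D2) → match; 1× O (D1) → no; 3× C (D1) → no; 1× C (D3) → no.
Summing the matching environments: 9 + 2 = 11 matching atoms.

11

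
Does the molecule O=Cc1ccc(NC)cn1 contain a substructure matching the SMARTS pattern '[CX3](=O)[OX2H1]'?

The pattern [CX3](=O)[OX2H1] describes an sp2 carbon double-bonded to O and single-bonded to an -OH oxygen — a carboxylic acid.
The closest candidate here is an aldehyde (-CHO), but there is no singly-bonded oxygen on the carbonyl carbon. No other fragment satisfies the full query, so there is no match.

No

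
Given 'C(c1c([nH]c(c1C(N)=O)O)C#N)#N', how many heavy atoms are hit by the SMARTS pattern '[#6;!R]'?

The query [#6;!R] means: carbon not in any ring.
Check the 13 heavy atoms by environment: 1× n (aromatic, in 5-ring) → no; 4× c (aromatic, in 5-ring) → no; 2× O (acyclic) → no; 3× C (acyclic) → match; 3× N (acyclic) → no.
That gives 3 matching atoms.

3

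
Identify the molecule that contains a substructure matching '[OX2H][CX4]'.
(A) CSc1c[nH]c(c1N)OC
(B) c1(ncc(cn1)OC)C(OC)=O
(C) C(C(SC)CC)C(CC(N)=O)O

[OX2H][CX4] describes a hydroxyl oxygen bound to an sp3 (X4) carbon (an aliphatic alcohol).
(A) has a methoxy ether (-OCH3) but the oxygen has H0 (ether), not H1.
(B) has a methoxy ether (-OCH3) but the oxygen has H0 (ether), not H1.
(C) contains a hydroxyl group (-OH), which satisfies every atom and bond constraint.
So the answer is (C).

C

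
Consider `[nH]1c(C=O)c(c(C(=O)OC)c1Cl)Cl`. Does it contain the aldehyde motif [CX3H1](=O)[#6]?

Yes

The pattern [CX3H1](=O)[#6] describes an sp2 carbon with one H, double-bonded to O and single-bonded to carbon — an aldehyde.
The molecule carries an aldehyde (-CHO), whose atoms satisfy every constraint of the query, so the pattern matches.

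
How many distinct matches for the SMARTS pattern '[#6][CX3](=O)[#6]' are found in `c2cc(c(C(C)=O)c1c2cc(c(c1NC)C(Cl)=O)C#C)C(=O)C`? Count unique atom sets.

[#6][CX3](=O)[#6] is the SMARTS for a ketone: a carbonyl carbon (no H) flanked by two carbons.
The molecule carries 2 separate instances of an acetyl/ketone group (-C(=O)CH3) meeting every constraint; each maps to a distinct set of atoms, giving 2 matches.

2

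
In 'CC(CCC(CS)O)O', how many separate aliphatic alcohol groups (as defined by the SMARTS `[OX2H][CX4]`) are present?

[OX2H][CX4] is the SMARTS for an aliphatic alcohol: a hydroxyl oxygen bound to an sp3 (X4) carbon.
The molecule carries 2 separate instances of a hydroxyl group (-OH) meeting every constraint; each maps to a distinct set of atoms, giving 2 matches.

2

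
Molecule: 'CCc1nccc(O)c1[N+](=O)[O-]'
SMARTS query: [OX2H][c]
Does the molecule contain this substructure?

Yes

The pattern [OX2H][c] describes a hydroxyl oxygen attached to an aromatic carbon — a phenol.
The molecule carries a hydroxyl group (-OH), whose atoms satisfy every constraint of the query, so the pattern matches.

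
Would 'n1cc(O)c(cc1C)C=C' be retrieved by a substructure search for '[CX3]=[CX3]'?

Yes

The pattern [CX3]=[CX3] describes a non-aromatic C=C double bond between two sp2 carbons — an alkene.
The molecule carries a vinyl group (-CH=CH2), whose atoms satisfy every constraint of the query, so the pattern matches.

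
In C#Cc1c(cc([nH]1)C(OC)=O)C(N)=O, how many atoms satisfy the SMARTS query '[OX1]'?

2

The query [OX1] means: aliphatic oxygen with one total connection — typically a carbonyl =O or an oxide.
Check the 14 heavy atoms by environment: 1× n (aromatic, X3) → no; 4× c (aromatic, X3) → no; 2× C (X3) → no; 2× O (X1) → match; 1× N (X3) → no; 1× O (X2) → no; 1× C (X4) → no; 2× C (X2) → no.
That gives 2 matching atoms.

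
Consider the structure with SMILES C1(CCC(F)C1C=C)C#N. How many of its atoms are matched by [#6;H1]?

4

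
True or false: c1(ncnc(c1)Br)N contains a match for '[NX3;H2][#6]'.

The pattern [NX3;H2][#6] describes a trivalent nitrogen with two H attached to carbon — a primary amine.
The molecule carries a primary amino group (-NH2), whose atoms satisfy every constraint of the query, so the pattern matches.

True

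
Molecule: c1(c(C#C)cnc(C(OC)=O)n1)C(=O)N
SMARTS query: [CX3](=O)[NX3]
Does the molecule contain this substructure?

The pattern [CX3](=O)[NX3] describes a carbonyl carbon bonded to a trivalent nitrogen — an amide.
The molecule carries a primary amide (-C(=O)NH2), whose atoms satisfy every constraint of the query, so the pattern matches.

Yes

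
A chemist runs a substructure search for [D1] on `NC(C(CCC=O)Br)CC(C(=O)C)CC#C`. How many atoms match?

6

The query [D1] means: atom with exactly one heavy-atom neighbour (degree 1).
Check the 16 heavy atoms by environment: 6× C (D2) → no; 4× C (D3) → no; 1× N (D1) → match; 2× O (D1) → match; 1× Br (D1) → match; 2× C (D1) → match.
Summing the matching environments: 1 + 2 + 1 + 2 = 6 matching atoms.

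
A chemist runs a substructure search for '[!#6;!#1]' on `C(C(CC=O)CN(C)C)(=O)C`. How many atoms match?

The query [!#6;!#1] means: not carbon and not hydrogen — any heteroatom.
Check the 11 heavy atoms by environment: 8× C → no; 2× O → match; 1× N → match.
Summing the matching environments: 2 + 1 = 3 matching atoms.

3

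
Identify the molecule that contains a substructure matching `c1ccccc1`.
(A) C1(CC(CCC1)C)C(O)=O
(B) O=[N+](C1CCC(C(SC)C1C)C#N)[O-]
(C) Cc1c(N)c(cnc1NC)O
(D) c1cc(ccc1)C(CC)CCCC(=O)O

c1ccccc1 describes six aromatic carbons in a ring (a benzene ring).
(A) has a methyl group (-CH3) but no six-membered all-carbon aromatic ring is present.
(B) has a methyl group (-CH3) but no six-membered all-carbon aromatic ring is present.
(C) has a methyl group (-CH3) but no six-membered all-carbon aromatic ring is present.
(D) contains a phenyl ring, which satisfies every atom and bond constraint.
So the answer is (D).

D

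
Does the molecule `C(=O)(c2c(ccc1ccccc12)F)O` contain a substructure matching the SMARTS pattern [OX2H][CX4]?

No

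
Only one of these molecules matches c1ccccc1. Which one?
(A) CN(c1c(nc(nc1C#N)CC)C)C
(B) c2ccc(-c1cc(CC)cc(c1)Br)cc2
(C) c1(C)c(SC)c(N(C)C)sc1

c1ccccc1 describes six aromatic carbons in a ring (a benzene ring).
(A) has a methyl group (-CH3) but no six-membered all-carbon aromatic ring is present.
(B) contains a phenyl ring, which satisfies every atom and bond constraint.
(C) has a methyl group (-CH3) but no six-membered all-carbon aromatic ring is present.
So the answer is (B).

B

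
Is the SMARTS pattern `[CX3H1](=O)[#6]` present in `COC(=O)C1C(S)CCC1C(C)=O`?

No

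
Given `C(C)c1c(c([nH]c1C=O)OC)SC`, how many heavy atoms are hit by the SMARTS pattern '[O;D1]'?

1

The query [O;D1] means: aliphatic oxygen bonded to exactly one heavy atom.
Check the 13 heavy atoms by environment: 1× n (aromatic, D2) → no; 4× c (aromatic, D3) → no; 1× O (D2) → no; 3× C (D1) → no; 2× C (D2) → no; 1× O (D1) → match; 1× S (D2) → no.
That gives 1 matching atom.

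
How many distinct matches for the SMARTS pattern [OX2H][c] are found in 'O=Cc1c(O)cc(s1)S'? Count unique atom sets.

[OX2H][c] is the SMARTS for a phenol: a hydroxyl oxygen attached to an aromatic carbon.
Exactly one fragment in the molecule meets all constraints, giving 1 match.

1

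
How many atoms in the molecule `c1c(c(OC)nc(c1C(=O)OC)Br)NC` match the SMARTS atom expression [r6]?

6

Check the 15 heavy atoms by environment: 1× n (aromatic, in 6-ring) → match; 5× c (aromatic, in 6-ring) → match; 1× N (acyclic) → no; 4× C (acyclic) → no; 1× Br (acyclic) → no; 3× O (acyclic) → no.
Summing the matching environments: 1 + 5 = 6 matching atoms.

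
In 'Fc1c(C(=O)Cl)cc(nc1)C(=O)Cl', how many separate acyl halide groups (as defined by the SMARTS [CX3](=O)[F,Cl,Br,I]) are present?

[CX3](=O)[F,Cl,Br,I] is the SMARTS for an acyl halide: a carbonyl carbon bonded to a halogen.
The molecule carries 2 separate instances of an acyl chloride (-C(=O)Cl) meeting every constraint; each maps to a distinct set of atoms, giving 2 matches.

2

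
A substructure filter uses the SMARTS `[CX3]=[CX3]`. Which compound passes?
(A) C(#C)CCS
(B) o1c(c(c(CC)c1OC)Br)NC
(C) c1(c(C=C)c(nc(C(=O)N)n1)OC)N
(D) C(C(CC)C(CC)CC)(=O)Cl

C

[CX3]=[CX3] describes a non-aromatic C=C double bond between two sp2 carbons (an alkene).
(A) has an ethynyl group (-C#CH) but the C-C bond is a triple bond, not a double bond.
(B) has an ethyl group (-CH2CH3) but its C-C bond is a single bond between CX4 carbons, not CX3=CX3.
(C) contains a vinyl group (-CH=CH2), which satisfies every atom and bond constraint.
(D) has an ethyl group (-CH2CH3) but its C-C bond is a single bond between CX4 carbons, not CX3=CX3.
So the answer is (C).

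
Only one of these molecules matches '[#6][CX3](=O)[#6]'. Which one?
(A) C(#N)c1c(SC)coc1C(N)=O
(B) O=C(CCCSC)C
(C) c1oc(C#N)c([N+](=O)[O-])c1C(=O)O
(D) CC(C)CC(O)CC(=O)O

[#6][CX3](=O)[#6] describes a carbonyl carbon (no H) flanked by two carbons (a ketone).
(A) has a primary amide (-C(=O)NH2) but one neighbour of the carbonyl carbon is N, not C.
(B) contains an acetyl/ketone group (-C(=O)CH3), which satisfies every atom and bond constraint.
(C) has a carboxylic acid group (-C(=O)OH) but one neighbour of the carbonyl carbon is O, not C.
(D) has a carboxylic acid group (-C(=O)OH) but one neighbour of the carbonyl carbon is O, not C.
So the answer is (B).

B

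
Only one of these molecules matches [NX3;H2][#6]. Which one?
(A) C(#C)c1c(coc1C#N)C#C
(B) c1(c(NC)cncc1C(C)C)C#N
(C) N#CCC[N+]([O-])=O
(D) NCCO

D

[NX3;H2][#6] describes a trivalent nitrogen with two H attached to carbon (a primary amine).
(A) has a nitrile (-C#N) but the nitrogen is NX1 (triple-bonded), not NX3 with two H.
(B) has an N-methylamino group (-NHCH3) but the nitrogen bears two carbons and only one H (H1), not H2.
(C) has a nitro group (-[N+](=O)[O-]) but the nitrogen is [N+] with no H, not NX3H2.
(D) contains a primary amino group (-NH2), which satisfies every atom and bond constraint.
So the answer is (D).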